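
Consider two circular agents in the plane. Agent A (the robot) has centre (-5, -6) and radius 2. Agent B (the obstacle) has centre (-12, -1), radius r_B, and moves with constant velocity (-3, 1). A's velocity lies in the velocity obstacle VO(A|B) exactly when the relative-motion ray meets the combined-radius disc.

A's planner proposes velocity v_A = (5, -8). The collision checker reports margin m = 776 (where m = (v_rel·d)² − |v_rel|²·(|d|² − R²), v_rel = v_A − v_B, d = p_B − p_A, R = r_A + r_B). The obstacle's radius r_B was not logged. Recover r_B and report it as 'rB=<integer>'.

m = 776
d = (-7, 5);  v_rel = (8, -9),  |v_rel|² = 145
v_rel×d = (8)·(5) − (-9)·(-7) = -23
since m = R²·145 − (-23)²:  R² = (529 + 776) / 145 = 9
R = √9 = 3  ⇒  r_B = 3 − 2 = 1

rB=1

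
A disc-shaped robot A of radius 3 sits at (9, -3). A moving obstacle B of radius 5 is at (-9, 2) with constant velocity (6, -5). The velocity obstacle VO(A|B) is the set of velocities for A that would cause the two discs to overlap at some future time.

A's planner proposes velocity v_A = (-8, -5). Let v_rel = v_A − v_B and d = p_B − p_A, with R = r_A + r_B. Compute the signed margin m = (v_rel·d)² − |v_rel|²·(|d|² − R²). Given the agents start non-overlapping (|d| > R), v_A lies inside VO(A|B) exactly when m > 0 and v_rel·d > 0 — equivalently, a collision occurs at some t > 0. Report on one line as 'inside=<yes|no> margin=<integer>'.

d = (-18, 5),  |d|² = 349;  R = 3+5 = 8,  c = 349−8² = 285
v_rel = (-14, 0),  |v_rel|² = 196;  v_rel·d = (-14)·(-18) + (0)·(5) = 252
196·t² − 504·t + 285 = 0  ⇒  m = 252² − 196·285 = 7644
m = 7644 > 0,  v_rel·d = 252 > 0  ⇒  inside

inside=yes margin=7644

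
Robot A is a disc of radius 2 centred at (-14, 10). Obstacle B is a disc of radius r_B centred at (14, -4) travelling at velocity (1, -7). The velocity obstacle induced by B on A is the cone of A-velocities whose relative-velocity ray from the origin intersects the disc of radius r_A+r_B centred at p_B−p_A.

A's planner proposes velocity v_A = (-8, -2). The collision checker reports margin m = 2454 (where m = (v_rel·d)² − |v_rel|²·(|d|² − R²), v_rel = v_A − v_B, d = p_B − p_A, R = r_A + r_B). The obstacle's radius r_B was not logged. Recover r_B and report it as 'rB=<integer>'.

m = 2454
d = (28, -14);  v_rel = (-9, 5),  |v_rel|² = 106
v_rel×d = (-9)·(-14) − (5)·(28) = -14
since m = R²·106 − (-14)²:  R² = (196 + 2454) / 106 = 25
R = √25 = 5  ⇒  r_B = 5 − 2 = 3

rB=3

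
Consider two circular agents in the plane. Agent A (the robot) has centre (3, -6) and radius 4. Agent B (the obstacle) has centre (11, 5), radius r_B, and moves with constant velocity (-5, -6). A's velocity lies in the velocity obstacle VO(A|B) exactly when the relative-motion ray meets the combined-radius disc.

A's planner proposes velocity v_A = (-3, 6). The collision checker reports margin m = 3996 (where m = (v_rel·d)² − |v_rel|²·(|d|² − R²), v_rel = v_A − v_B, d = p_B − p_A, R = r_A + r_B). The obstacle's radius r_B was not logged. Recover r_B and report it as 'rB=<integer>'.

m = 3996
d = (8, 11);  v_rel = (2, 12),  |v_rel|² = 148
v_rel×d = (2)·(11) − (12)·(8) = -74
since m = R²·148 − (-74)²:  R² = (5476 + 3996) / 148 = 64
R = √64 = 8  ⇒  r_B = 8 − 4 = 4

rB=4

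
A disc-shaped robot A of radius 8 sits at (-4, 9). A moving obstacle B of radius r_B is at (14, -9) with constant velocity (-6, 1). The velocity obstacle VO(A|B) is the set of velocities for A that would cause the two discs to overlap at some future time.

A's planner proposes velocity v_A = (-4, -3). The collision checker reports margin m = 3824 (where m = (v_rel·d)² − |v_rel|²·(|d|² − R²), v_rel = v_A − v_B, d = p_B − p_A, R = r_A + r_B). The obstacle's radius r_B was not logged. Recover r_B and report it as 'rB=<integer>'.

m = 3824
d = (18, -18);  v_rel = (2, -4),  |v_rel|² = 20
v_rel×d = (2)·(-18) − (-4)·(18) = 36
since m = R²·20 − 36²:  R² = (1296 + 3824) / 20 = 256
R = √256 = 16  ⇒  r_B = 16 − 8 = 8

rB=8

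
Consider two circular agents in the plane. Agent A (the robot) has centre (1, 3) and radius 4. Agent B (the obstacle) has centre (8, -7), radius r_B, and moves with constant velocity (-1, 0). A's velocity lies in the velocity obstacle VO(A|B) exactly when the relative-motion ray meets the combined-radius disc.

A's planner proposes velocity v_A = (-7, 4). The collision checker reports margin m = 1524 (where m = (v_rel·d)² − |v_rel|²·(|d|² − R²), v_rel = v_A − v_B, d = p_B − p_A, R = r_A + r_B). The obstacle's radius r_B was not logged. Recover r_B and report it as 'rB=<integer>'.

m = 1524
d = (7, -10);  v_rel = (-6, 4),  |v_rel|² = 52
v_rel×d = (-6)·(-10) − (4)·(7) = 32
since m = R²·52 − 32²:  R² = (1024 + 1524) / 52 = 49
R = √49 = 7  ⇒  r_B = 7 − 4 = 3

rB=3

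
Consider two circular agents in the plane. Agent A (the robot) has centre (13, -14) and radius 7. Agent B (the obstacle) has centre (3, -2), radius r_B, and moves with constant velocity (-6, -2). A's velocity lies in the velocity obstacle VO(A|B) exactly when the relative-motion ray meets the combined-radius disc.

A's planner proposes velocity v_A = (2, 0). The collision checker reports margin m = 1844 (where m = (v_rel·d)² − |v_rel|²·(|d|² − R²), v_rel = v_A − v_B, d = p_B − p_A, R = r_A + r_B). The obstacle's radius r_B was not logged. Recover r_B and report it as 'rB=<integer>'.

m = 1844
d = (-10, 12);  v_rel = (8, 2),  |v_rel|² = 68
v_rel×d = (8)·(12) − (2)·(-10) = 116
since m = R²·68 − 116²:  R² = (13456 + 1844) / 68 = 225
R = √225 = 15  ⇒  r_B = 15 − 7 = 8

rB=8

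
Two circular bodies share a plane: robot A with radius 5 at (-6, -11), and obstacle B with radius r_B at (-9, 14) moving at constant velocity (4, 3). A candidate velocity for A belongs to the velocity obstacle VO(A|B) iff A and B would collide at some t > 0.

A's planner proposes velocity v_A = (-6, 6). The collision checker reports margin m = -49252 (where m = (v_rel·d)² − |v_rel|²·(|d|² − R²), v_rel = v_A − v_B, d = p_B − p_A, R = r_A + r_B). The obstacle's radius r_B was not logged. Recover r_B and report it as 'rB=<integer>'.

m = -49252
d = (-3, 25);  v_rel = (-10, 3),  |v_rel|² = 109
v_rel×d = (-10)·(25) − (3)·(-3) = -241
since m = R²·109 − (-241)²:  R² = (58081 + -49252) / 109 = 81
R = √81 = 9  ⇒  r_B = 9 − 5 = 4

rB=4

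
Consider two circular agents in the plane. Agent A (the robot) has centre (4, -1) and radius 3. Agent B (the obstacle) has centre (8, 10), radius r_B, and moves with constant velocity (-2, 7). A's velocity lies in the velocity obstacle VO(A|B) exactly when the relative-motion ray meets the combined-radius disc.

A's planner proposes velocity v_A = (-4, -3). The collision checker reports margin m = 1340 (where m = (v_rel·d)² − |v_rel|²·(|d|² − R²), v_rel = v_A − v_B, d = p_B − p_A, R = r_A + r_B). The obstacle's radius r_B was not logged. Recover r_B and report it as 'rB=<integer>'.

m = 1340
d = (4, 11);  v_rel = (-2, -10),  |v_rel|² = 104
v_rel×d = (-2)·(11) − (-10)·(4) = 18
since m = R²·104 − 18²:  R² = (324 + 1340) / 104 = 16
R = √16 = 4  ⇒  r_B = 4 − 3 = 1

rB=1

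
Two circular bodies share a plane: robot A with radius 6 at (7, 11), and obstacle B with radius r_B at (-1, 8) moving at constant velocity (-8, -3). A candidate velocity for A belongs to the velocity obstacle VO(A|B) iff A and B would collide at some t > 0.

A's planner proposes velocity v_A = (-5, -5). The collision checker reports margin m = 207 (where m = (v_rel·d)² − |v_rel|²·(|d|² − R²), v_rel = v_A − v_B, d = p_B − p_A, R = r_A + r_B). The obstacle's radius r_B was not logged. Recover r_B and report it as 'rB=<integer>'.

m = 207
d = (-8, -3);  v_rel = (3, -2),  |v_rel|² = 13
v_rel×d = (3)·(-3) − (-2)·(-8) = -25
since m = R²·13 − (-25)²:  R² = (625 + 207) / 13 = 64
R = √64 = 8  ⇒  r_B = 8 − 6 = 2

rB=2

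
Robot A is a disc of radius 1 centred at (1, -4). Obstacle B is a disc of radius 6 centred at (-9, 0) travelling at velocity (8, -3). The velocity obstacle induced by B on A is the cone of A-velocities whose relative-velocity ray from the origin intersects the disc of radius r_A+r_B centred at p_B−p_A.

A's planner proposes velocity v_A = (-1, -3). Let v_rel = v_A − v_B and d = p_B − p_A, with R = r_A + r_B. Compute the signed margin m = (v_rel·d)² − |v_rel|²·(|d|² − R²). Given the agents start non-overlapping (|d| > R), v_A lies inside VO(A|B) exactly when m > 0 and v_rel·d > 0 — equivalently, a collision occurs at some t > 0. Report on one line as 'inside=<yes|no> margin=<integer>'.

d = (-10, 4),  |d|² = 116;  R = 1+6 = 7,  c = 116−7² = 67
v_rel = (-9, 0),  |v_rel|² = 81;  v_rel·d = (-9)·(-10) + (0)·(4) = 90
81·t² − 180·t + 67 = 0  ⇒  m = 90² − 81·67 = 2673
m = 2673 > 0,  v_rel·d = 90 > 0  ⇒  inside

inside=yes margin=2673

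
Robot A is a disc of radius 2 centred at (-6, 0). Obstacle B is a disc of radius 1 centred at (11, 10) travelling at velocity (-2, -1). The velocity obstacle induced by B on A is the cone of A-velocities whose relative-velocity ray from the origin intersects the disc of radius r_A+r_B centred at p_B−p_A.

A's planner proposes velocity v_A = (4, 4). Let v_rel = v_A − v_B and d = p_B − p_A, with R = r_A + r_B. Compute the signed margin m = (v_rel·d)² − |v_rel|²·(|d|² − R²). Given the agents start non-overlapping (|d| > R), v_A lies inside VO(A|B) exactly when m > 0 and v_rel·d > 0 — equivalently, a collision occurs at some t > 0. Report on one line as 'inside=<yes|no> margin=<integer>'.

d = (17, 10),  |d|² = 389;  R = 2+1 = 3,  c = 389−3² = 380
v_rel = (6, 5),  |v_rel|² = 61;  v_rel·d = (6)·(17) + (5)·(10) = 152
61·t² − 304·t + 380 = 0  ⇒  m = 152² − 61·380 = -76
m = -76 < 0,  v_rel·d = 152 > 0  ⇒  outside

inside=no margin=-76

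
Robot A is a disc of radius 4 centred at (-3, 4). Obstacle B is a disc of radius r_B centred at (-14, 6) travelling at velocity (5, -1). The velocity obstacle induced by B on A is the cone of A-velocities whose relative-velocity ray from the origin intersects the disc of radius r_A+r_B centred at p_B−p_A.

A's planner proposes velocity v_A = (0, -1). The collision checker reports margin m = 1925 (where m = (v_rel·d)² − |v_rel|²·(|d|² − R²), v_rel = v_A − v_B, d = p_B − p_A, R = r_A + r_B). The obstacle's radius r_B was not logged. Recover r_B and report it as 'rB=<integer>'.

m = 1925
d = (-11, 2);  v_rel = (-5, 0),  |v_rel|² = 25
v_rel×d = (-5)·(2) − (0)·(-11) = -10
since m = R²·25 − (-10)²:  R² = (100 + 1925) / 25 = 81
R = √81 = 9  ⇒  r_B = 9 − 4 = 5

rB=5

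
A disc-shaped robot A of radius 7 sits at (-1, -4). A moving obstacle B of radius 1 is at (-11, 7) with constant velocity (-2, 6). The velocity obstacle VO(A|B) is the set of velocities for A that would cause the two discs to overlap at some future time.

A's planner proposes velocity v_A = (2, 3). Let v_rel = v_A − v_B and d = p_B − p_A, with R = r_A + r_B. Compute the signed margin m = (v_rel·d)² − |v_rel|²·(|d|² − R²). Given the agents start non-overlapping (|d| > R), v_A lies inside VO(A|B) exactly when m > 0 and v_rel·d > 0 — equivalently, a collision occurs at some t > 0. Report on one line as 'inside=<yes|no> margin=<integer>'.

d = (-10, 11),  |d|² = 221;  R = 7+1 = 8,  c = 221−8² = 157
v_rel = (4, -3),  |v_rel|² = 25;  v_rel·d = (4)·(-10) + (-3)·(11) = -73
25·t² + 146·t + 157 = 0  ⇒  m = (-73)² − 25·157 = 1404
m = 1404 > 0,  v_rel·d = -73 < 0  ⇒  outside

inside=no margin=1404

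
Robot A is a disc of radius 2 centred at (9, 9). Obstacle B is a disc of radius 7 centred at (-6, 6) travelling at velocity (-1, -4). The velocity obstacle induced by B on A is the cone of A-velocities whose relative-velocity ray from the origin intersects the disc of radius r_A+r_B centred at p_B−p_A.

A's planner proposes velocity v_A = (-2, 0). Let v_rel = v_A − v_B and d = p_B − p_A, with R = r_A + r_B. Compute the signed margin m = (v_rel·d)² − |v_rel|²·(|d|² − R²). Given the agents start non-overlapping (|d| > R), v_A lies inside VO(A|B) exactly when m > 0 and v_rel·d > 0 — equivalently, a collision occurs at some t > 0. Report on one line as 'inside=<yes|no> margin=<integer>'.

d = (-15, -3),  |d|² = 234;  R = 2+7 = 9,  c = 234−9² = 153
v_rel = (-1, 4),  |v_rel|² = 17;  v_rel·d = (-1)·(-15) + (4)·(-3) = 3
17·t² − 6·t + 153 = 0  ⇒  m = 3² − 17·153 = -2592
m = -2592 < 0,  v_rel·d = 3 > 0  ⇒  outside

inside=no margin=-2592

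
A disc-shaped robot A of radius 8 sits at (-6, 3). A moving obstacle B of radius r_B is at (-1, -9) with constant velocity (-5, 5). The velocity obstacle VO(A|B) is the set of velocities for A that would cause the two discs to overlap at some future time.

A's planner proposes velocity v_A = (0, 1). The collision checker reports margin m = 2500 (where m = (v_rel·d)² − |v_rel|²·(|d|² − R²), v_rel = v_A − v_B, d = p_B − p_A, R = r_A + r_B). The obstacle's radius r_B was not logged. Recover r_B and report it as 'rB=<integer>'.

m = 2500
d = (5, -12);  v_rel = (5, -4),  |v_rel|² = 41
v_rel×d = (5)·(-12) − (-4)·(5) = -40
since m = R²·41 − (-40)²:  R² = (1600 + 2500) / 41 = 100
R = √100 = 10  ⇒  r_B = 10 − 8 = 2

rB=2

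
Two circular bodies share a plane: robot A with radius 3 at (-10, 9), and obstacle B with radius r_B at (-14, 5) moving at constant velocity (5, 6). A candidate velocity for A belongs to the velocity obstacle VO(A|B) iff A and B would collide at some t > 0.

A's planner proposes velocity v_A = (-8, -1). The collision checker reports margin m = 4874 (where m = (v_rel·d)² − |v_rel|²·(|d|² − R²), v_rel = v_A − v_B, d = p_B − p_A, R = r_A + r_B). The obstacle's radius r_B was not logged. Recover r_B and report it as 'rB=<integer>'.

m = 4874
d = (-4, -4);  v_rel = (-13, -7),  |v_rel|² = 218
v_rel×d = (-13)·(-4) − (-7)·(-4) = 24
since m = R²·218 − 24²:  R² = (576 + 4874) / 218 = 25
R = √25 = 5  ⇒  r_B = 5 − 3 = 2

rB=2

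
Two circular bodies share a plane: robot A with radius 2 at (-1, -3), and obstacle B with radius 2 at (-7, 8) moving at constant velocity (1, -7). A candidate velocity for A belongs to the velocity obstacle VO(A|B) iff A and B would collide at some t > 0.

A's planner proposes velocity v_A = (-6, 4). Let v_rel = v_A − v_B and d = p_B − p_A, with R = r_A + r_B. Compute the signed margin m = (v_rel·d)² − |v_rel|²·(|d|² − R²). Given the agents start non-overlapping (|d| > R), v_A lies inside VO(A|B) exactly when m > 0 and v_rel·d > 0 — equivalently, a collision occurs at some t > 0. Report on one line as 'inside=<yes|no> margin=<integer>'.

d = (-6, 11),  |d|² = 157;  R = 2+2 = 4,  c = 157−4² = 141
v_rel = (-7, 11),  |v_rel|² = 170;  v_rel·d = (-7)·(-6) + (11)·(11) = 163
170·t² − 326·t + 141 = 0  ⇒  m = 163² − 170·141 = 2599
m = 2599 > 0,  v_rel·d = 163 > 0  ⇒  inside

inside=yes margin=2599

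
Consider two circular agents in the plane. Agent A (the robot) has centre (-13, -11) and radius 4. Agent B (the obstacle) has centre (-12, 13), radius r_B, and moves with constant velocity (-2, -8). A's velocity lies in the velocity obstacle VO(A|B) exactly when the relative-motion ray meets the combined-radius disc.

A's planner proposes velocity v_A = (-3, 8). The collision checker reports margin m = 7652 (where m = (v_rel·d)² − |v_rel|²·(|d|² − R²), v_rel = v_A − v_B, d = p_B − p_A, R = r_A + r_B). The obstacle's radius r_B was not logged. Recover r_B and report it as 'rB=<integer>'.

m = 7652
d = (1, 24);  v_rel = (-1, 16),  |v_rel|² = 257
v_rel×d = (-1)·(24) − (16)·(1) = -40
since m = R²·257 − (-40)²:  R² = (1600 + 7652) / 257 = 36
R = √36 = 6  ⇒  r_B = 6 − 4 = 2

rB=2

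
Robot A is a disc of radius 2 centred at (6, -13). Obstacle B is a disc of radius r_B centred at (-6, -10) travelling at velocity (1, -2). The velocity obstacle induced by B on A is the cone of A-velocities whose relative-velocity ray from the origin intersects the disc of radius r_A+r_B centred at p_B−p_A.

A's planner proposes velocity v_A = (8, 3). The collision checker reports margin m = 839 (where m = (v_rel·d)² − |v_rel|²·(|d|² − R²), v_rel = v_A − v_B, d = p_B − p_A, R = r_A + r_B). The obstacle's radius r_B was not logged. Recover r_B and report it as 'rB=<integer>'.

m = 839
d = (-12, 3);  v_rel = (7, 5),  |v_rel|² = 74
v_rel×d = (7)·(3) − (5)·(-12) = 81
since m = R²·74 − 81²:  R² = (6561 + 839) / 74 = 100
R = √100 = 10  ⇒  r_B = 10 − 2 = 8

rB=8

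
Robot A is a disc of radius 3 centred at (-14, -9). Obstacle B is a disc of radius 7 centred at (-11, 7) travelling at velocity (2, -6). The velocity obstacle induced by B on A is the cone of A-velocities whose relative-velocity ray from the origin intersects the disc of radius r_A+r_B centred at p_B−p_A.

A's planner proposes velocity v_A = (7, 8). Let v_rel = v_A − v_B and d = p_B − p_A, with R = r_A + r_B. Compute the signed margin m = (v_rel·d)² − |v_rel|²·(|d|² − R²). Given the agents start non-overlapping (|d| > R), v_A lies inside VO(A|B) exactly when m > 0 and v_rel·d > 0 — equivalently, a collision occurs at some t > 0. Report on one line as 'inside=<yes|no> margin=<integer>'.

d = (3, 16),  |d|² = 265;  R = 3+7 = 10,  c = 265−10² = 165
v_rel = (5, 14),  |v_rel|² = 221;  v_rel·d = (5)·(3) + (14)·(16) = 239
221·t² − 478·t + 165 = 0  ⇒  m = 239² − 221·165 = 20656
m = 20656 > 0,  v_rel·d = 239 > 0  ⇒  inside

inside=yes margin=20656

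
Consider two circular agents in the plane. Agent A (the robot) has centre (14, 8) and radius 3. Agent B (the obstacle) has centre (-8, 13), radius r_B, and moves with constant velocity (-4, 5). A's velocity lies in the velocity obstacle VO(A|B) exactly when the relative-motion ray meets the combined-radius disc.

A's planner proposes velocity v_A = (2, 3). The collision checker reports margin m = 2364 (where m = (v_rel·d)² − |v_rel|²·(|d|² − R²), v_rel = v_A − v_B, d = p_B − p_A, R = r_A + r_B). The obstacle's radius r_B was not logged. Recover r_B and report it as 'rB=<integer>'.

m = 2364
d = (-22, 5);  v_rel = (6, -2),  |v_rel|² = 40
v_rel×d = (6)·(5) − (-2)·(-22) = -14
since m = R²·40 − (-14)²:  R² = (196 + 2364) / 40 = 64
R = √64 = 8  ⇒  r_B = 8 − 3 = 5

rB=5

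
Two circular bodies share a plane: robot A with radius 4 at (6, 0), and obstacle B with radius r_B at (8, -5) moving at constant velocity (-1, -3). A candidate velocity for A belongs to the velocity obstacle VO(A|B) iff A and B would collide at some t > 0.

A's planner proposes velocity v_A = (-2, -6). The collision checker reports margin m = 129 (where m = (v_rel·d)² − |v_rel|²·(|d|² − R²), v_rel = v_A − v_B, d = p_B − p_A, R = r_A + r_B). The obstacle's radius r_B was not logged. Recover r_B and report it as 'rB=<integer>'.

m = 129
d = (2, -5);  v_rel = (-1, -3),  |v_rel|² = 10
v_rel×d = (-1)·(-5) − (-3)·(2) = 11
since m = R²·10 − 11²:  R² = (121 + 129) / 10 = 25
R = √25 = 5  ⇒  r_B = 5 − 4 = 1

rB=1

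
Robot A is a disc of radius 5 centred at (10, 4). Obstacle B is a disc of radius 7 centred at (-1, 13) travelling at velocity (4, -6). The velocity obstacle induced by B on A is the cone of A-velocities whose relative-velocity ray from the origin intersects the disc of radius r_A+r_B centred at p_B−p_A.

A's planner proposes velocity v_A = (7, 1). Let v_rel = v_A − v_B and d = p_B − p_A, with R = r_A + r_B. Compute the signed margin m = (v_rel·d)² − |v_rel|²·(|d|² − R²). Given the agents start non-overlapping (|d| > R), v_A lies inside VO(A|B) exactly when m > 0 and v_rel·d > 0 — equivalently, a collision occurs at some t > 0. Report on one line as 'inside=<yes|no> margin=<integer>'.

d = (-11, 9),  |d|² = 202;  R = 5+7 = 12,  c = 202−12² = 58
v_rel = (3, 7),  |v_rel|² = 58;  v_rel·d = (3)·(-11) + (7)·(9) = 30
58·t² − 60·t + 58 = 0  ⇒  m = 30² − 58·58 = -2464
m = -2464 < 0,  v_rel·d = 30 > 0  ⇒  outside

inside=no margin=-2464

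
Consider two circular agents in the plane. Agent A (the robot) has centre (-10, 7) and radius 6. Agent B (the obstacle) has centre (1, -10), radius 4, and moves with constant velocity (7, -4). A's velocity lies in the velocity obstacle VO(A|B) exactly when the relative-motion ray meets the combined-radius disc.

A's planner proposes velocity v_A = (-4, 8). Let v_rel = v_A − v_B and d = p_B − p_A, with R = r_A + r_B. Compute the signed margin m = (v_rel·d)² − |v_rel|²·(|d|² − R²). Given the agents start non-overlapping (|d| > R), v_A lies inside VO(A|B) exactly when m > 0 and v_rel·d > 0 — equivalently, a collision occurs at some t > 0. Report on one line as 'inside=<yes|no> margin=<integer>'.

d = (11, -17),  |d|² = 410;  R = 6+4 = 10,  c = 410−10² = 310
v_rel = (-11, 12),  |v_rel|² = 265;  v_rel·d = (-11)·(11) + (12)·(-17) = -325
265·t² + 650·t + 310 = 0  ⇒  m = (-325)² − 265·310 = 23475
m = 23475 > 0,  v_rel·d = -325 < 0  ⇒  outside

inside=no margin=23475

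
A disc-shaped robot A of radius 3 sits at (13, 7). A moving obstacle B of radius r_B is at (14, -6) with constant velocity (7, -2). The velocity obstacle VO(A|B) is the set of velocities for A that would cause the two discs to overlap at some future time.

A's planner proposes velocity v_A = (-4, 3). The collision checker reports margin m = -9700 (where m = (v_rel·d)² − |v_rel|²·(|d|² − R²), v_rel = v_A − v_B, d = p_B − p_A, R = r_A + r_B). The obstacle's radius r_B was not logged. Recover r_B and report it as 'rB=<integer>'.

m = -9700
d = (1, -13);  v_rel = (-11, 5),  |v_rel|² = 146
v_rel×d = (-11)·(-13) − (5)·(1) = 138
since m = R²·146 − 138²:  R² = (19044 + -9700) / 146 = 64
R = √64 = 8  ⇒  r_B = 8 − 3 = 5

rB=5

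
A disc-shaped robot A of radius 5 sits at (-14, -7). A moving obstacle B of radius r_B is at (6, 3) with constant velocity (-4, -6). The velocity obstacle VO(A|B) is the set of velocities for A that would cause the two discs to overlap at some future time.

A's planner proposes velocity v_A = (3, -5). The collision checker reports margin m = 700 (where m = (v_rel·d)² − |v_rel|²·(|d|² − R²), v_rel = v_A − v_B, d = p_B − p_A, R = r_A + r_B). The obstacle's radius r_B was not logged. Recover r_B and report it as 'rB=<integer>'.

m = 700
d = (20, 10);  v_rel = (7, 1),  |v_rel|² = 50
v_rel×d = (7)·(10) − (1)·(20) = 50
since m = R²·50 − 50²:  R² = (2500 + 700) / 50 = 64
R = √64 = 8  ⇒  r_B = 8 − 5 = 3

rB=3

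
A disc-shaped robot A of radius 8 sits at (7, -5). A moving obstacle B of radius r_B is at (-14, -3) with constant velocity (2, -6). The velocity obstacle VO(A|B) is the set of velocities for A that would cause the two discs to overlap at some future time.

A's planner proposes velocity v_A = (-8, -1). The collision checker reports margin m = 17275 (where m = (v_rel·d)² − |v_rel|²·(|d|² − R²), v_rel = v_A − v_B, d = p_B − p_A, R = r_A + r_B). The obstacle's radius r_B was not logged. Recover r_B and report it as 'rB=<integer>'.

m = 17275
d = (-21, 2);  v_rel = (-10, 5),  |v_rel|² = 125
v_rel×d = (-10)·(2) − (5)·(-21) = 85
since m = R²·125 − 85²:  R² = (7225 + 17275) / 125 = 196
R = √196 = 14  ⇒  r_B = 14 − 8 = 6

rB=6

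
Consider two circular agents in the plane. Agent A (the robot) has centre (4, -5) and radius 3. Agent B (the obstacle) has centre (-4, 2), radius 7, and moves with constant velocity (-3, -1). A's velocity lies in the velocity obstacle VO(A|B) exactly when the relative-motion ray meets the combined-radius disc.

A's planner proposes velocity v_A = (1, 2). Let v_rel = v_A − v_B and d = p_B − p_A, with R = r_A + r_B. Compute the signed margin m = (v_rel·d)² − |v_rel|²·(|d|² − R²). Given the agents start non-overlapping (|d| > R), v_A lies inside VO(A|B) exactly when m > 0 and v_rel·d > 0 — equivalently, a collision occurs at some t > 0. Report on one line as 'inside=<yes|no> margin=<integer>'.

d = (-8, 7),  |d|² = 113;  R = 3+7 = 10,  c = 113−10² = 13
v_rel = (4, 3),  |v_rel|² = 25;  v_rel·d = (4)·(-8) + (3)·(7) = -11
25·t² + 22·t + 13 = 0  ⇒  m = (-11)² − 25·13 = -204
m = -204 < 0,  v_rel·d = -11 < 0  ⇒  outside

inside=no margin=-204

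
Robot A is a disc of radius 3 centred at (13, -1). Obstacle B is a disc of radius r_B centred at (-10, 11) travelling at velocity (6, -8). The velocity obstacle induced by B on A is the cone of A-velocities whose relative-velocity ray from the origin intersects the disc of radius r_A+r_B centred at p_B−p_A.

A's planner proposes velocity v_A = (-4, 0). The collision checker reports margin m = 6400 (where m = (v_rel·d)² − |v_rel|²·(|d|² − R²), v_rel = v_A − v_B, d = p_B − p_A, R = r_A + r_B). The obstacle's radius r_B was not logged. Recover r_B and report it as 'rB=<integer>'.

m = 6400
d = (-23, 12);  v_rel = (-10, 8),  |v_rel|² = 164
v_rel×d = (-10)·(12) − (8)·(-23) = 64
since m = R²·164 − 64²:  R² = (4096 + 6400) / 164 = 64
R = √64 = 8  ⇒  r_B = 8 − 3 = 5

rB=5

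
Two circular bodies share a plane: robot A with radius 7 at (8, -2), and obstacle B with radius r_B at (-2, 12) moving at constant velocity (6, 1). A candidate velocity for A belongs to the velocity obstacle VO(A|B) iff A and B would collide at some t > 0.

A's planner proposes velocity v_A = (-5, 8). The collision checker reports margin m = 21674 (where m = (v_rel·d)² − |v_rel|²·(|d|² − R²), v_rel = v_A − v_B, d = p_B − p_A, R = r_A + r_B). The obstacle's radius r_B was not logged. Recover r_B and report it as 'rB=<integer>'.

m = 21674
d = (-10, 14);  v_rel = (-11, 7),  |v_rel|² = 170
v_rel×d = (-11)·(14) − (7)·(-10) = -84
since m = R²·170 − (-84)²:  R² = (7056 + 21674) / 170 = 169
R = √169 = 13  ⇒  r_B = 13 − 7 = 6

rB=6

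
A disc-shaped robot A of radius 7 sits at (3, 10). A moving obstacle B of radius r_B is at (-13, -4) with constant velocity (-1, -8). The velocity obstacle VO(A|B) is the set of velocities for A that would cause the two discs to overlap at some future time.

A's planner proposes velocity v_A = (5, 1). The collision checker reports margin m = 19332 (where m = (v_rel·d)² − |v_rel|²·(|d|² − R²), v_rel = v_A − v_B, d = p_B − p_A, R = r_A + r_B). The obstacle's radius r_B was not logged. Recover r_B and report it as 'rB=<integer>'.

m = 19332
d = (-16, -14);  v_rel = (6, 9),  |v_rel|² = 117
v_rel×d = (6)·(-14) − (9)·(-16) = 60
since m = R²·117 − 60²:  R² = (3600 + 19332) / 117 = 196
R = √196 = 14  ⇒  r_B = 14 − 7 = 7

rB=7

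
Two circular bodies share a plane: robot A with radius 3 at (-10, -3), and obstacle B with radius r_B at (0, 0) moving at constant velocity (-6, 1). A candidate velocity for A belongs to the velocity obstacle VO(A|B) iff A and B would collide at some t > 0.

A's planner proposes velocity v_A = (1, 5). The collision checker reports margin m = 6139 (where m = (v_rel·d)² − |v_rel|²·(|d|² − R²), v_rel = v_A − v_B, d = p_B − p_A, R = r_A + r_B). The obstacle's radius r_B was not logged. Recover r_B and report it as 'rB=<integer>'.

m = 6139
d = (10, 3);  v_rel = (7, 4),  |v_rel|² = 65
v_rel×d = (7)·(3) − (4)·(10) = -19
since m = R²·65 − (-19)²:  R² = (361 + 6139) / 65 = 100
R = √100 = 10  ⇒  r_B = 10 − 3 = 7

rB=7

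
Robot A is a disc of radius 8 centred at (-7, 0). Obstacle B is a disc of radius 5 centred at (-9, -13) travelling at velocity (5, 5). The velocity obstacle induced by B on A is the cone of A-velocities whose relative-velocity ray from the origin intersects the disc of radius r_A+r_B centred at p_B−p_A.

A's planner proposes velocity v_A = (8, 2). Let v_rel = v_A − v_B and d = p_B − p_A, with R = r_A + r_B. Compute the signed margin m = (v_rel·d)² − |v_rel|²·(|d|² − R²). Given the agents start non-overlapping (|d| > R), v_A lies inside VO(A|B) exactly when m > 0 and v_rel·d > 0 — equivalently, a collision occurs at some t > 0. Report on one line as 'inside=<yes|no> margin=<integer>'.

d = (-2, -13),  |d|² = 173;  R = 8+5 = 13,  c = 173−13² = 4
v_rel = (3, -3),  |v_rel|² = 18;  v_rel·d = (3)·(-2) + (-3)·(-13) = 33
18·t² − 66·t + 4 = 0  ⇒  m = 33² − 18·4 = 1017
m = 1017 > 0,  v_rel·d = 33 > 0  ⇒  inside

inside=yes margin=1017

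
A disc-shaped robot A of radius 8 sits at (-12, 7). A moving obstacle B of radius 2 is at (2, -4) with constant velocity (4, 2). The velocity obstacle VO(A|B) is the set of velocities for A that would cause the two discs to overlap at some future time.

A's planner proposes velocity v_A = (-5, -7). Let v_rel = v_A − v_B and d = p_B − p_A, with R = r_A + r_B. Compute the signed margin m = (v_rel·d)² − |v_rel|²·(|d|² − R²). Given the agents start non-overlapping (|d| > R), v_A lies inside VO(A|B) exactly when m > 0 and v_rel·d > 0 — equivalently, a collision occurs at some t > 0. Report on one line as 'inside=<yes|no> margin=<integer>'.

d = (14, -11),  |d|² = 317;  R = 8+2 = 10,  c = 317−10² = 217
v_rel = (-9, -9),  |v_rel|² = 162;  v_rel·d = (-9)·(14) + (-9)·(-11) = -27
162·t² + 54·t + 217 = 0  ⇒  m = (-27)² − 162·217 = -34425
m = -34425 < 0,  v_rel·d = -27 < 0  ⇒  outside

inside=no margin=-34425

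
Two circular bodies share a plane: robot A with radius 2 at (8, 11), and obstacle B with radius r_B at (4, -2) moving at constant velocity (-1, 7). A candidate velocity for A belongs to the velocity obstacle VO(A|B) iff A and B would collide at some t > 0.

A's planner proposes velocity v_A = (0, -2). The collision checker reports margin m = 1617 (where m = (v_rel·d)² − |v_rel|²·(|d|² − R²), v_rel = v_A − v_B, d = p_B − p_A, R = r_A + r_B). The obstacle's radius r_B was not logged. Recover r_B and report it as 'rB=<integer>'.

m = 1617
d = (-4, -13);  v_rel = (1, -9),  |v_rel|² = 82
v_rel×d = (1)·(-13) − (-9)·(-4) = -49
since m = R²·82 − (-49)²:  R² = (2401 + 1617) / 82 = 49
R = √49 = 7  ⇒  r_B = 7 − 2 = 5

rB=5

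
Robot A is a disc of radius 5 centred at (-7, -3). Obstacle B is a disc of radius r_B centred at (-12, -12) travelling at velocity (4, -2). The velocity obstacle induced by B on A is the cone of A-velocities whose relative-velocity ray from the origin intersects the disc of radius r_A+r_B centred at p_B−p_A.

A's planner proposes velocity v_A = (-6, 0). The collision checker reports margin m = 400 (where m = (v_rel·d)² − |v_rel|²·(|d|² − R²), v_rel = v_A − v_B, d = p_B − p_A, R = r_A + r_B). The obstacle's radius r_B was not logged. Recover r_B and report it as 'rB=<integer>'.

m = 400
d = (-5, -9);  v_rel = (-10, 2),  |v_rel|² = 104
v_rel×d = (-10)·(-9) − (2)·(-5) = 100
since m = R²·104 − 100²:  R² = (10000 + 400) / 104 = 100
R = √100 = 10  ⇒  r_B = 10 − 5 = 5

rB=5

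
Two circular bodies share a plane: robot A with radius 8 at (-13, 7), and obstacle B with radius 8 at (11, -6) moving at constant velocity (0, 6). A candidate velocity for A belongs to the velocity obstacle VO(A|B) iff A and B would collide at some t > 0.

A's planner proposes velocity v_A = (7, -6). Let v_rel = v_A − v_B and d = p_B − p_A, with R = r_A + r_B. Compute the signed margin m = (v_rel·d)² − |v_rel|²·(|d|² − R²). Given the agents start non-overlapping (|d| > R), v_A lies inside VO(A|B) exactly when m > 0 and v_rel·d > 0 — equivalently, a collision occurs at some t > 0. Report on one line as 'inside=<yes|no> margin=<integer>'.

d = (24, -13),  |d|² = 745;  R = 8+8 = 16,  c = 745−16² = 489
v_rel = (7, -12),  |v_rel|² = 193;  v_rel·d = (7)·(24) + (-12)·(-13) = 324
193·t² − 648·t + 489 = 0  ⇒  m = 324² − 193·489 = 10599
m = 10599 > 0,  v_rel·d = 324 > 0  ⇒  inside

inside=yes margin=10599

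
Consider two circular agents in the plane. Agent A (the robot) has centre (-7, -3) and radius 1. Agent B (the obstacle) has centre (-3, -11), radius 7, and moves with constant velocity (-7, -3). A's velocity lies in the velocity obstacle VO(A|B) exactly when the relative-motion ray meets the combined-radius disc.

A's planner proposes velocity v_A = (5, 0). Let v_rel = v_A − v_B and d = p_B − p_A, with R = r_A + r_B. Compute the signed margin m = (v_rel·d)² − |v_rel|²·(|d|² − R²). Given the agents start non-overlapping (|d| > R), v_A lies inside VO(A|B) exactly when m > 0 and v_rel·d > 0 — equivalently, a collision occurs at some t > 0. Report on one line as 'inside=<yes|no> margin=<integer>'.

d = (4, -8),  |d|² = 80;  R = 1+7 = 8,  c = 80−8² = 16
v_rel = (12, 3),  |v_rel|² = 153;  v_rel·d = (12)·(4) + (3)·(-8) = 24
153·t² − 48·t + 16 = 0  ⇒  m = 24² − 153·16 = -1872
m = -1872 < 0,  v_rel·d = 24 > 0  ⇒  outside

inside=no margin=-1872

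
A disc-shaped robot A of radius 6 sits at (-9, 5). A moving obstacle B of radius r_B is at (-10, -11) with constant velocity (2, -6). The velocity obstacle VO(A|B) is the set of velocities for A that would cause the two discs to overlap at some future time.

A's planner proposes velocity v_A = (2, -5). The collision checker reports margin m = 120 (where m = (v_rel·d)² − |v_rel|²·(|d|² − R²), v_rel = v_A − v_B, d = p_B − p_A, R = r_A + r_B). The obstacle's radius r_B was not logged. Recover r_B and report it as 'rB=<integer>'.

m = 120
d = (-1, -16);  v_rel = (0, 1),  |v_rel|² = 1
v_rel×d = (0)·(-16) − (1)·(-1) = 1
since m = R²·1 − 1²:  R² = (1 + 120) / 1 = 121
R = √121 = 11  ⇒  r_B = 11 − 6 = 5

rB=5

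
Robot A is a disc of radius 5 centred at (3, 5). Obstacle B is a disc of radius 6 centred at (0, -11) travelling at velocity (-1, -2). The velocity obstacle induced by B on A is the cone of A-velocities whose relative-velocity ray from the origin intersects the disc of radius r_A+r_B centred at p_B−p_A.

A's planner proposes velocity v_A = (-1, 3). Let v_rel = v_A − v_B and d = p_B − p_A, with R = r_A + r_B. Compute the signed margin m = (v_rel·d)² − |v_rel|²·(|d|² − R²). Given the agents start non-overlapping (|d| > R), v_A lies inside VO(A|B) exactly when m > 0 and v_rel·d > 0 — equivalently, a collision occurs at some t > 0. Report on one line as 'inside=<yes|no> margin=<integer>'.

d = (-3, -16),  |d|² = 265;  R = 5+6 = 11,  c = 265−11² = 144
v_rel = (0, 5),  |v_rel|² = 25;  v_rel·d = (0)·(-3) + (5)·(-16) = -80
25·t² + 160·t + 144 = 0  ⇒  m = (-80)² − 25·144 = 2800
m = 2800 > 0,  v_rel·d = -80 < 0  ⇒  outside

inside=no margin=2800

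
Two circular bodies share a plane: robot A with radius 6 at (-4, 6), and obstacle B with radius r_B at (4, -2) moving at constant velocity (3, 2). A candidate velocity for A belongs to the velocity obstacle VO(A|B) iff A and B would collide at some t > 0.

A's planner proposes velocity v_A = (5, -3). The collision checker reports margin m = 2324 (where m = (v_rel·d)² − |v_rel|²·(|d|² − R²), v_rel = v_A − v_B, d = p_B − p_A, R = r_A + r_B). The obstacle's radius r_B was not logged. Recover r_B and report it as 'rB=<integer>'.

m = 2324
d = (8, -8);  v_rel = (2, -5),  |v_rel|² = 29
v_rel×d = (2)·(-8) − (-5)·(8) = 24
since m = R²·29 − 24²:  R² = (576 + 2324) / 29 = 100
R = √100 = 10  ⇒  r_B = 10 − 6 = 4

rB=4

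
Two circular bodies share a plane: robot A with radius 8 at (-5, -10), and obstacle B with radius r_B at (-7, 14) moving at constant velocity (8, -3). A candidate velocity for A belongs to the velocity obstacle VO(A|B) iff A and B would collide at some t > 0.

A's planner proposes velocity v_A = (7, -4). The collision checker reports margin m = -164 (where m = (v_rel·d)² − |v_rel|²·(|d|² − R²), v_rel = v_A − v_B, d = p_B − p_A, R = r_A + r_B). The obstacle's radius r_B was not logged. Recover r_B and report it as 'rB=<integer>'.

m = -164
d = (-2, 24);  v_rel = (-1, -1),  |v_rel|² = 2
v_rel×d = (-1)·(24) − (-1)·(-2) = -26
since m = R²·2 − (-26)²:  R² = (676 + -164) / 2 = 256
R = √256 = 16  ⇒  r_B = 16 − 8 = 8

rB=8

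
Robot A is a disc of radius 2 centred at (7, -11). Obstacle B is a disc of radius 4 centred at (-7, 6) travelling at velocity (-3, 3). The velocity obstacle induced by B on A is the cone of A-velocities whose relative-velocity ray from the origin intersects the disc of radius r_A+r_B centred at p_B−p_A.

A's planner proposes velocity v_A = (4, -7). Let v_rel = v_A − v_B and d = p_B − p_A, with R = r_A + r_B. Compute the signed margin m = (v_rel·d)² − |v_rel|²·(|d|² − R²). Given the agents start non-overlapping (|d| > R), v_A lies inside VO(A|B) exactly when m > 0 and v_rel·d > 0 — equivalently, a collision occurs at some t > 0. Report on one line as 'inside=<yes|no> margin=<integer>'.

d = (-14, 17),  |d|² = 485;  R = 2+4 = 6,  c = 485−6² = 449
v_rel = (7, -10),  |v_rel|² = 149;  v_rel·d = (7)·(-14) + (-10)·(17) = -268
149·t² + 536·t + 449 = 0  ⇒  m = (-268)² − 149·449 = 4923
m = 4923 > 0,  v_rel·d = -268 < 0  ⇒  outside

inside=no margin=4923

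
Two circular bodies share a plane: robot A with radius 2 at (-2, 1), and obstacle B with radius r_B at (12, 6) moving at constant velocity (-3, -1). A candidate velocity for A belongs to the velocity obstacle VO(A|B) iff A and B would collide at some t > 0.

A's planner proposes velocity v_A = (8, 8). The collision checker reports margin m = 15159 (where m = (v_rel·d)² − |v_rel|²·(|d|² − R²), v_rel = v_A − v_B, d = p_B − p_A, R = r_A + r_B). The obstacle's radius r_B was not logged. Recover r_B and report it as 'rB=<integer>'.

m = 15159
d = (14, 5);  v_rel = (11, 9),  |v_rel|² = 202
v_rel×d = (11)·(5) − (9)·(14) = -71
since m = R²·202 − (-71)²:  R² = (5041 + 15159) / 202 = 100
R = √100 = 10  ⇒  r_B = 10 − 2 = 8

rB=8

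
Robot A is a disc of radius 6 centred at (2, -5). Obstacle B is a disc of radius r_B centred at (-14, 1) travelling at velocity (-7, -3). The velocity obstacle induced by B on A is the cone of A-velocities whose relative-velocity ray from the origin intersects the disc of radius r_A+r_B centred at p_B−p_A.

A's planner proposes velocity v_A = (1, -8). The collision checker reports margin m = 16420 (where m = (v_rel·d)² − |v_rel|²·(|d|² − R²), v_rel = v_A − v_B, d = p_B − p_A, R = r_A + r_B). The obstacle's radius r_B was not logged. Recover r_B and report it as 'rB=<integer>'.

m = 16420
d = (-16, 6);  v_rel = (8, -5),  |v_rel|² = 89
v_rel×d = (8)·(6) − (-5)·(-16) = -32
since m = R²·89 − (-32)²:  R² = (1024 + 16420) / 89 = 196
R = √196 = 14  ⇒  r_B = 14 − 6 = 8

rB=8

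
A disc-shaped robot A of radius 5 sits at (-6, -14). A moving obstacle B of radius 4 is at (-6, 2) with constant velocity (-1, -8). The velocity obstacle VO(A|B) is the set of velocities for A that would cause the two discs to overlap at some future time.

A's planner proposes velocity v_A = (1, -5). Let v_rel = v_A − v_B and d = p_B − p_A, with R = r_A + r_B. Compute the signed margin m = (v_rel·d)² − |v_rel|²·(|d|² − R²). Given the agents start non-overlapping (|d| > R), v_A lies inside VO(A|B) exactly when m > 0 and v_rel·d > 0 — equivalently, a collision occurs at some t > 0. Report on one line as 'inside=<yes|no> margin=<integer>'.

d = (0, 16),  |d|² = 256;  R = 5+4 = 9,  c = 256−9² = 175
v_rel = (2, 3),  |v_rel|² = 13;  v_rel·d = (2)·(0) + (3)·(16) = 48
13·t² − 96·t + 175 = 0  ⇒  m = 48² − 13·175 = 29
m = 29 > 0,  v_rel·d = 48 > 0  ⇒  inside

inside=yes margin=29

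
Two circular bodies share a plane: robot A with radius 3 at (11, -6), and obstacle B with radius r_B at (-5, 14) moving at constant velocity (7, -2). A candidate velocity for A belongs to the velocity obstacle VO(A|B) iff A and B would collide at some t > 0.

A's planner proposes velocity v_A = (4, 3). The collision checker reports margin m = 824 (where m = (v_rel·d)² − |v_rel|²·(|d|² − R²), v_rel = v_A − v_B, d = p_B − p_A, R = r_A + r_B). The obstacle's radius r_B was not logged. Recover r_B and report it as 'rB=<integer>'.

m = 824
d = (-16, 20);  v_rel = (-3, 5),  |v_rel|² = 34
v_rel×d = (-3)·(20) − (5)·(-16) = 20
since m = R²·34 − 20²:  R² = (400 + 824) / 34 = 36
R = √36 = 6  ⇒  r_B = 6 − 3 = 3

rB=3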